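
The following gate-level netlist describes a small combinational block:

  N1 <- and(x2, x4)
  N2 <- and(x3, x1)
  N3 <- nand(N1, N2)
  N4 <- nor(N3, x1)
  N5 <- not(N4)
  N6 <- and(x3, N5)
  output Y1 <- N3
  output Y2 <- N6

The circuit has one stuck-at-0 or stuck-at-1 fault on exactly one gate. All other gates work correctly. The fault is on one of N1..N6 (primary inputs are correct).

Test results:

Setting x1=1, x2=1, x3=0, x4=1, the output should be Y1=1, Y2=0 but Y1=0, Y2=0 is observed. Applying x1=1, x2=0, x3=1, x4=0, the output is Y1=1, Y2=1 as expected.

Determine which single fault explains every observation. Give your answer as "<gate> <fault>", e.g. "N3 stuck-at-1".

Fault-free values for test 1 (x1=1, x2=1, x3=0, x4=1): N1=1, N2=0, N3=1, N4=0, N5=1, N6=0, giving Y1=1, Y2=0. Observed Y1=0, Y2=0.
Test 1: faults giving observed Y1=0, Y2=0 are {N2 stuck-at-1, N3 stuck-at-0}.
Test 2 (x1=1, x2=0, x3=1, x4=0): fault-free N1=0, N2=1, N3=1, N4=0, N5=1, N6=1 → Y1=1, Y2=1; observed Y1=1, Y2=1. Eliminates N3 stuck-at-0.
Only N2 stuck-at-1 is consistent with every test.

N2 stuck-at-1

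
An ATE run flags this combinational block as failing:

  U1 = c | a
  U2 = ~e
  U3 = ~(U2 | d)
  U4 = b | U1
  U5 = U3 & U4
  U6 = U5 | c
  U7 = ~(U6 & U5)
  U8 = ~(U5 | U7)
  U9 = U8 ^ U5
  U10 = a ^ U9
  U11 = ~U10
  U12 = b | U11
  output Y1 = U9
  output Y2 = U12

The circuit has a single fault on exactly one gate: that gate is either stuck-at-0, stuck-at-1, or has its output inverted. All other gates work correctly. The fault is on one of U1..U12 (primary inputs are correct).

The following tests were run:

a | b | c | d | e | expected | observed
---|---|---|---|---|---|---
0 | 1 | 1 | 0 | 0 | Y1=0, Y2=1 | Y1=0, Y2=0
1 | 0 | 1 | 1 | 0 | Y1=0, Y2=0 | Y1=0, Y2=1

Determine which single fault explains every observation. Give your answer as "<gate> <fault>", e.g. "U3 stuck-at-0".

Fault-free values for test 1 (a=0, b=1, c=1, d=0, e=0): U1=1, U2=1, U3=0, U4=1, U5=0, U6=1, U7=1, U8=0, U9=0, U10=0, U11=1, U12=1, giving Y1=0, Y2=1. Observed Y1=0, Y2=0.
Test 1: faults giving observed Y1=0, Y2=0 are {U12 stuck-at-0, U12 inverted output}.
Test 2 (a=1, b=0, c=1, d=1, e=0): fault-free U1=1, U2=1, U3=0, U4=1, U5=0, U6=1, U7=1, U8=0, U9=0, U10=1, U11=0, U12=0 → Y1=0, Y2=0; observed Y1=0, Y2=1. Eliminates U12 stuck-at-0.
Only U12 inverted output is consistent with every test.

U12 inverted output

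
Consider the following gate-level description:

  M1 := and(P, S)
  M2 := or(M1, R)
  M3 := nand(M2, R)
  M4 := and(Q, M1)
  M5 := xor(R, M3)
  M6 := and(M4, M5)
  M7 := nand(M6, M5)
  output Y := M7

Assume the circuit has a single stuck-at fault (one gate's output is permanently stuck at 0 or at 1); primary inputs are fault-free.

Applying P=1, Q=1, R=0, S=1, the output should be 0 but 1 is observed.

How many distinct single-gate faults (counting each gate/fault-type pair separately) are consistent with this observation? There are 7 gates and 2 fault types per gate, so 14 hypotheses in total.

Fault-free: M1=1, M2=1, M3=1, M4=1, M5=1, M6=1, M7=0 → 0. Observed 1.
  M1 stuck-at-0: output 1 ✓
  M1 stuck-at-1: output 0 ✗
  M2 stuck-at-0: output 0 ✗
  M2 stuck-at-1: output 0 ✗
  M3 stuck-at-0: output 1 ✓
  M3 stuck-at-1: output 0 ✗
  M4 stuck-at-0: output 1 ✓
  M4 stuck-at-1: output 0 ✗
  M5 stuck-at-0: output 1 ✓
  M5 stuck-at-1: output 0 ✗
  M6 stuck-at-0: output 1 ✓
  M6 stuck-at-1: output 0 ✗
  M7 stuck-at-0: output 0 ✗
  M7 stuck-at-1: output 1 ✓
Consistent faults: {M1 stuck-at-0, M3 stuck-at-0, M4 stuck-at-0, M5 stuck-at-0, M6 stuck-at-0, M7 stuck-at-1} — 6 in all.

6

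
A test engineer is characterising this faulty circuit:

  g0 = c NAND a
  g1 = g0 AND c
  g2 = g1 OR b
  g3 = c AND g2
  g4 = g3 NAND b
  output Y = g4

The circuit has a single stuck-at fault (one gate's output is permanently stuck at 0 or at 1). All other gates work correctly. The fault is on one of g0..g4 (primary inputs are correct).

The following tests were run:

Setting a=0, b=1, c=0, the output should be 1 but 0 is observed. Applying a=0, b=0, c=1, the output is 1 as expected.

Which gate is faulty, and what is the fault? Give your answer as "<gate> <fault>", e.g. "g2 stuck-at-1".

Fault-free values for test 1 (a=0, b=1, c=0): g0=1, g1=0, g2=1, g3=0, g4=1, giving Y=1. Observed 0.
Test 1: faults giving observed 0 are {g3 stuck-at-1, g4 stuck-at-0}.
Test 2 (a=0, b=0, c=1): fault-free g0=1, g1=1, g2=1, g3=1, g4=1 → 1; observed 1. Eliminates g4 stuck-at-0.
Only g3 stuck-at-1 is consistent with every test.

g3 stuck-at-1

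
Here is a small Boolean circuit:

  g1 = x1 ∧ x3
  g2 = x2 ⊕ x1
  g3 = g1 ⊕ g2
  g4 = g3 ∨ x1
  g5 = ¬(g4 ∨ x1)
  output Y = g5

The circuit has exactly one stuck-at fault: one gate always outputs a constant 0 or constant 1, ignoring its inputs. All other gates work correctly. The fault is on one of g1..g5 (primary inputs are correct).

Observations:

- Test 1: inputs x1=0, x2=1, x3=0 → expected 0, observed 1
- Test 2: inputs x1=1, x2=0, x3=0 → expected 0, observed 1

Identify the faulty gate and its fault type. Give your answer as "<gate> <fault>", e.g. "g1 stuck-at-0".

Fault-free values for test 1 (x1=0, x2=1, x3=0): g1=0, g2=1, g3=1, g4=1, g5=0, giving Y=0. Observed 1.
Test 1: faults giving observed 1 are {g1 stuck-at-1, g2 stuck-at-0, g3 stuck-at-0, g4 stuck-at-0, g5 stuck-at-1}.
Test 2 (x1=1, x2=0, x3=0): fault-free g1=0, g2=1, g3=1, g4=1, g5=0 → 0; observed 1. Eliminates g1 stuck-at-1, g2 stuck-at-0, g3 stuck-at-0, g4 stuck-at-0.
Only g5 stuck-at-1 is consistent with every test.

g5 stuck-at-1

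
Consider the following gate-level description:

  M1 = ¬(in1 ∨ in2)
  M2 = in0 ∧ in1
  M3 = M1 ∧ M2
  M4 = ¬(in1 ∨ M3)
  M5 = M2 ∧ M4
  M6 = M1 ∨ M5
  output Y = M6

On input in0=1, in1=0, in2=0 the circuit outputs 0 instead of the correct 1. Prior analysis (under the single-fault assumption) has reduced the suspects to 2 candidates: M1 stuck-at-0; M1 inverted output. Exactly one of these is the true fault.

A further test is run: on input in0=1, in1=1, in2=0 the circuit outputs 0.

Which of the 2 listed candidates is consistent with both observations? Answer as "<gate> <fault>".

M1 stuck-at-0

Evaluate each candidate on input in0=1, in1=1, in2=0:
  M1 stuck-at-0: M1=0 [stuck-at-0], M2=1, M3=0, M4=0, M5=0, M6=0 → 0 — matches
  M1 inverted output: M1=1 [inverted output], M2=1, M3=1, M4=0, M5=0, M6=1 → 1 — eliminated
Only M1 stuck-at-0 reproduces the observed 0.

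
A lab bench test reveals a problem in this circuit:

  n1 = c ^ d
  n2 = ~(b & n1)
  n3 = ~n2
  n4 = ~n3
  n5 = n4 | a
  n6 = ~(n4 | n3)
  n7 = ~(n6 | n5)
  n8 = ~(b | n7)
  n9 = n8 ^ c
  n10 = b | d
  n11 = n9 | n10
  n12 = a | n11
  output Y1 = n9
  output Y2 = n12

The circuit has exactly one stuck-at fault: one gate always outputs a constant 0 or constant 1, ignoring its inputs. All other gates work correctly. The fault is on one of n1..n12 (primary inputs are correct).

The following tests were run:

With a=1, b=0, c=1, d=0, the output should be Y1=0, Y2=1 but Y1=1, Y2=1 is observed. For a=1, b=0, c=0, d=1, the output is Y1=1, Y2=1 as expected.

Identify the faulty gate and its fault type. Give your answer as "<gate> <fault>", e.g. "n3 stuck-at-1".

Fault-free values for test 1 (a=1, b=0, c=1, d=0): n1=1, n2=1, n3=0, n4=1, n5=1, n6=0, n7=0, n8=1, n9=0, n10=0, n11=0, n12=1, giving Y1=0, Y2=1. Observed Y1=1, Y2=1.
Test 1: faults giving observed Y1=1, Y2=1 are {n5 stuck-at-0, n7 stuck-at-1, n8 stuck-at-0, n9 stuck-at-1}.
Test 2 (a=1, b=0, c=0, d=1): fault-free n1=1, n2=1, n3=0, n4=1, n5=1, n6=0, n7=0, n8=1, n9=1, n10=1, n11=1, n12=1 → Y1=1, Y2=1; observed Y1=1, Y2=1. Eliminates n5 stuck-at-0, n7 stuck-at-1, n8 stuck-at-0.
Only n9 stuck-at-1 is consistent with every test.

n9 stuck-at-1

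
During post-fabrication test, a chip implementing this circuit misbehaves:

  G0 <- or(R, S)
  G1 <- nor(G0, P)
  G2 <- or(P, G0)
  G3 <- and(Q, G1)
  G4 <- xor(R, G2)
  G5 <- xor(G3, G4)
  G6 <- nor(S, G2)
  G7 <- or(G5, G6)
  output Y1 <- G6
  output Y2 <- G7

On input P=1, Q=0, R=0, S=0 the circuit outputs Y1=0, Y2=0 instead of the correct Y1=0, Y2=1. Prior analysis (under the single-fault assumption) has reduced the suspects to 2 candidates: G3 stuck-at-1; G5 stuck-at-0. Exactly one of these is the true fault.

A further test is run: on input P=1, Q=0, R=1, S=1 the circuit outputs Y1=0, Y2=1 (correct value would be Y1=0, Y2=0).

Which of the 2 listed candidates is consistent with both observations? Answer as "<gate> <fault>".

G3 stuck-at-1

Evaluate each candidate on input P=1, Q=0, R=1, S=1:
  G3 stuck-at-1: G0=1, G1=0, G2=1, G3=1 [stuck-at-1], G4=0, G5=1, G6=0, G7=1 → Y1=0, Y2=1 — matches
  G5 stuck-at-0: G0=1, G1=0, G2=1, G3=0, G4=0, G5=0 [stuck-at-0], G6=0, G7=0 → Y1=0, Y2=0 — eliminated
Only G3 stuck-at-1 reproduces the observed Y1=0, Y2=1.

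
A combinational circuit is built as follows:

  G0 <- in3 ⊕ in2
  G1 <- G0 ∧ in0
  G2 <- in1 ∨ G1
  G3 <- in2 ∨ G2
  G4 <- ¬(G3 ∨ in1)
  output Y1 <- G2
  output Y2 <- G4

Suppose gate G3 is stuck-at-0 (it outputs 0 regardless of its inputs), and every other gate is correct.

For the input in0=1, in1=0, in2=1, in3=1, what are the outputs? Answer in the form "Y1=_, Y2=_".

Y1=0, Y2=1

Propagate with G3 forced: G0=0, G1=0, G2=0, G3=0 [stuck-at-0], G4=1.
So the outputs are Y1=0, Y2=1. (Without the fault they would be Y1=0, Y2=0.)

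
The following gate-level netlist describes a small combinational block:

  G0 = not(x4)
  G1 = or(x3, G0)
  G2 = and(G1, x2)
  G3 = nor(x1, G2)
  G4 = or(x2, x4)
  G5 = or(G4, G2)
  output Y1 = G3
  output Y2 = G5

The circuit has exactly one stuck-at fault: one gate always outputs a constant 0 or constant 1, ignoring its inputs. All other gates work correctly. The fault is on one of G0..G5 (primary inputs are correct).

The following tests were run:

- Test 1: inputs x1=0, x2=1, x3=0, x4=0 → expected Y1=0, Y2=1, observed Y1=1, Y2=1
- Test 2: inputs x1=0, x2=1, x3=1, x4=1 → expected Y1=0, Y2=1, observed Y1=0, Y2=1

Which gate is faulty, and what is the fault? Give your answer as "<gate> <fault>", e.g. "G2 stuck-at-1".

G0 stuck-at-0

Fault-free values for test 1 (x1=0, x2=1, x3=0, x4=0): G0=1, G1=1, G2=1, G3=0, G4=1, G5=1, giving Y1=0, Y2=1. Observed Y1=1, Y2=1.
Test 1: faults giving observed Y1=1, Y2=1 are {G0 stuck-at-0, G1 stuck-at-0, G2 stuck-at-0, G3 stuck-at-1}.
Test 2 (x1=0, x2=1, x3=1, x4=1): fault-free G0=0, G1=1, G2=1, G3=0, G4=1, G5=1 → Y1=0, Y2=1; observed Y1=0, Y2=1. Eliminates G1 stuck-at-0, G2 stuck-at-0, G3 stuck-at-1.
Only G0 stuck-at-0 is consistent with every test.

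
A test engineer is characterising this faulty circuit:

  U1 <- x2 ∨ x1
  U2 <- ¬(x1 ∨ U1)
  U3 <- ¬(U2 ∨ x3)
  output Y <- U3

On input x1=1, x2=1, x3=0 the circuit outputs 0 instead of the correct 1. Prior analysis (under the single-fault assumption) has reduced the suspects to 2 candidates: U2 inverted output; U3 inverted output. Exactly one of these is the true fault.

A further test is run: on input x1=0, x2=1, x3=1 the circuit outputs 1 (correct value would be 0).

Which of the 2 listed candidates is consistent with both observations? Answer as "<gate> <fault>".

Evaluate each candidate on input x1=0, x2=1, x3=1:
  U2 inverted output: U1=1, U2=1 [inverted output], U3=0 → 0 — eliminated
  U3 inverted output: U1=1, U2=0, U3=1 [inverted output] → 1 — matches
Only U3 inverted output reproduces the observed 1.

U3 inverted output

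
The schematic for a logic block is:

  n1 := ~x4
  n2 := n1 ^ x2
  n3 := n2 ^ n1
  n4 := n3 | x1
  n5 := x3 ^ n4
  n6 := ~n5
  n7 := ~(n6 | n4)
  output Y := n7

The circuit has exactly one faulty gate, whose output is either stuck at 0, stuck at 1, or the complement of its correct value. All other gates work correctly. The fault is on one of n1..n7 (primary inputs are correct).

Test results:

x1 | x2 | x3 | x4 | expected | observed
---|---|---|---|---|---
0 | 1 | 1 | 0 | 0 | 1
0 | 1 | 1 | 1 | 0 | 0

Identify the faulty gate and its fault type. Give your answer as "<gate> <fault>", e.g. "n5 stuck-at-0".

n2 stuck-at-1

Fault-free values for test 1 (x1=0, x2=1, x3=1, x4=0): n1=1, n2=0, n3=1, n4=1, n5=0, n6=1, n7=0, giving Y=0. Observed 1.
Test 1: faults giving observed 1 are {n2 stuck-at-1, n2 inverted output, n3 stuck-at-0, n3 inverted output, n4 stuck-at-0, n4 inverted output, n7 stuck-at-1, n7 inverted output}.
Test 2 (x1=0, x2=1, x3=1, x4=1): fault-free n1=0, n2=1, n3=1, n4=1, n5=0, n6=1, n7=0 → 0; observed 0. Eliminates n2 inverted output, n3 stuck-at-0, n3 inverted output, n4 stuck-at-0, n4 inverted output, n7 stuck-at-1, n7 inverted output.
Only n2 stuck-at-1 is consistent with every test.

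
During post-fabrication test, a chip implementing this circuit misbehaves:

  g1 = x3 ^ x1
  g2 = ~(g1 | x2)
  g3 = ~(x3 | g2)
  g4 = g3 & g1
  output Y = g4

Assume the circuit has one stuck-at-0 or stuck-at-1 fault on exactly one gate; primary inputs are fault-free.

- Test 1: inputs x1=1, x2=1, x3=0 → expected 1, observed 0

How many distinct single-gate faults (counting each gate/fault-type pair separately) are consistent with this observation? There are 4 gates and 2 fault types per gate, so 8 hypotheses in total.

4

Fault-free: g1=1, g2=0, g3=1, g4=1 → 1. Observed 0.
  g1 stuck-at-0: output 0 ✓
  g1 stuck-at-1: output 1 ✗
  g2 stuck-at-0: output 1 ✗
  g2 stuck-at-1: output 0 ✓
  g3 stuck-at-0: output 0 ✓
  g3 stuck-at-1: output 1 ✗
  g4 stuck-at-0: output 0 ✓
  g4 stuck-at-1: output 1 ✗
Consistent faults: {g1 stuck-at-0, g2 stuck-at-1, g3 stuck-at-0, g4 stuck-at-0} — 4 in all.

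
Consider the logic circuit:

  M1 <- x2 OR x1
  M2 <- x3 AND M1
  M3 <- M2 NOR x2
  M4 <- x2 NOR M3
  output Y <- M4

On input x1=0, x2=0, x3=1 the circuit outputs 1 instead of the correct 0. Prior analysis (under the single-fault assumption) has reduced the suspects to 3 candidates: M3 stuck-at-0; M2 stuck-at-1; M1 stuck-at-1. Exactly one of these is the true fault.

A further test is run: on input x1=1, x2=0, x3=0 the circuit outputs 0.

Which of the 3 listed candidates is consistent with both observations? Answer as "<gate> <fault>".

Evaluate each candidate on input x1=1, x2=0, x3=0:
  M3 stuck-at-0: M1=1, M2=0, M3=0 [stuck-at-0], M4=1 → 1 — eliminated
  M2 stuck-at-1: M1=1, M2=1 [stuck-at-1], M3=0, M4=1 → 1 — eliminated
  M1 stuck-at-1: M1=1 [stuck-at-1], M2=0, M3=1, M4=0 → 0 — matches
Only M1 stuck-at-1 reproduces the observed 0.

M1 stuck-at-1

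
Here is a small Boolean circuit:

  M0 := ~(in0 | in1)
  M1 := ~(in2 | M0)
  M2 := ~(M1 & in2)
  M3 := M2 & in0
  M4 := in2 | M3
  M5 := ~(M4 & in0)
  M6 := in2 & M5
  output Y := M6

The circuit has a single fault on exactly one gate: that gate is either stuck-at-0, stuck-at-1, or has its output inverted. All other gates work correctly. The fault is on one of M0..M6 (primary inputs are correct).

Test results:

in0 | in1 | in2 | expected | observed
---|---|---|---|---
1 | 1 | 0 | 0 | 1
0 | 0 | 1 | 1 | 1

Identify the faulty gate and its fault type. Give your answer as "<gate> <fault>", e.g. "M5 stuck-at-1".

M6 stuck-at-1

Fault-free values for test 1 (in0=1, in1=1, in2=0): M0=0, M1=1, M2=1, M3=1, M4=1, M5=0, M6=0, giving Y=0. Observed 1.
Test 1: faults giving observed 1 are {M6 stuck-at-1, M6 inverted output}.
Test 2 (in0=0, in1=0, in2=1): fault-free M0=1, M1=0, M2=1, M3=0, M4=1, M5=1, M6=1 → 1; observed 1. Eliminates M6 inverted output.
Only M6 stuck-at-1 is consistent with every test.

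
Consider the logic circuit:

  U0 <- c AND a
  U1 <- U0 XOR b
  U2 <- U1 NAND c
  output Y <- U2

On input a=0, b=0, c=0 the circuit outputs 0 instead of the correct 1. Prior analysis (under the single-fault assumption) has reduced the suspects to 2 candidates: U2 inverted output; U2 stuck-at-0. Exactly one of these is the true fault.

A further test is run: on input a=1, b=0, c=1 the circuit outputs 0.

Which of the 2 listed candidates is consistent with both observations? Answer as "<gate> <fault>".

U2 stuck-at-0

Evaluate each candidate on input a=1, b=0, c=1:
  U2 inverted output: U0=1, U1=1, U2=1 [inverted output] → 1 — eliminated
  U2 stuck-at-0: U0=1, U1=1, U2=0 [stuck-at-0] → 0 — matches
Only U2 stuck-at-0 reproduces the observed 0.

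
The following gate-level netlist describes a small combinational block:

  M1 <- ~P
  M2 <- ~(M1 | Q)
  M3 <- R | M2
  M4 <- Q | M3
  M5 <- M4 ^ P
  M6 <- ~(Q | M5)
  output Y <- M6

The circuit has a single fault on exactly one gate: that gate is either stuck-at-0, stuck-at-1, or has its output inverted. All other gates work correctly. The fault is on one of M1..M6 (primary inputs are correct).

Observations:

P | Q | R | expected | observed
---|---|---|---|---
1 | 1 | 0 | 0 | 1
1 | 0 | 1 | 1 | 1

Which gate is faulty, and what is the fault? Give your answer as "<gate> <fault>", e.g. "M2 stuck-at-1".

M6 stuck-at-1

Fault-free values for test 1 (P=1, Q=1, R=0): M1=0, M2=0, M3=0, M4=1, M5=0, M6=0, giving Y=0. Observed 1.
Test 1: faults giving observed 1 are {M6 stuck-at-1, M6 inverted output}.
Test 2 (P=1, Q=0, R=1): fault-free M1=0, M2=1, M3=1, M4=1, M5=0, M6=1 → 1; observed 1. Eliminates M6 inverted output.
Only M6 stuck-at-1 is consistent with every test.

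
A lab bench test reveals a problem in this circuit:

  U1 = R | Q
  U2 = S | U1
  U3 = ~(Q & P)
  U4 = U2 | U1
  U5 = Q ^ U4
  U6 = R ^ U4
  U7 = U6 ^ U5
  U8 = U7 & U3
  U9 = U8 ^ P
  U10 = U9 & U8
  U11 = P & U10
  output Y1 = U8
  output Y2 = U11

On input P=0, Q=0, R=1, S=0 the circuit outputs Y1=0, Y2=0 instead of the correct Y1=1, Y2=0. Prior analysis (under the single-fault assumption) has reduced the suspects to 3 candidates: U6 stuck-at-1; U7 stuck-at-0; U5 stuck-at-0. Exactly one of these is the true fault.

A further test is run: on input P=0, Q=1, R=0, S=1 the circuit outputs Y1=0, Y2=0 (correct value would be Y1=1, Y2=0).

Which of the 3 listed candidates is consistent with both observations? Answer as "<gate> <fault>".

U7 stuck-at-0

Evaluate each candidate on input P=0, Q=1, R=0, S=1:
  U6 stuck-at-1: U1=1, U2=1, U3=1, U4=1, U5=0, U6=1 [stuck-at-1], U7=1, U8=1, U9=1, U10=1, U11=0 → Y1=1, Y2=0 — eliminated
  U7 stuck-at-0: U1=1, U2=1, U3=1, U4=1, U5=0, U6=1, U7=0 [stuck-at-0], U8=0, U9=0, U10=0, U11=0 → Y1=0, Y2=0 — matches
  U5 stuck-at-0: U1=1, U2=1, U3=1, U4=1, U5=0 [stuck-at-0], U6=1, U7=1, U8=1, U9=1, U10=1, U11=0 → Y1=1, Y2=0 — eliminated
Only U7 stuck-at-0 reproduces the observed Y1=0, Y2=0.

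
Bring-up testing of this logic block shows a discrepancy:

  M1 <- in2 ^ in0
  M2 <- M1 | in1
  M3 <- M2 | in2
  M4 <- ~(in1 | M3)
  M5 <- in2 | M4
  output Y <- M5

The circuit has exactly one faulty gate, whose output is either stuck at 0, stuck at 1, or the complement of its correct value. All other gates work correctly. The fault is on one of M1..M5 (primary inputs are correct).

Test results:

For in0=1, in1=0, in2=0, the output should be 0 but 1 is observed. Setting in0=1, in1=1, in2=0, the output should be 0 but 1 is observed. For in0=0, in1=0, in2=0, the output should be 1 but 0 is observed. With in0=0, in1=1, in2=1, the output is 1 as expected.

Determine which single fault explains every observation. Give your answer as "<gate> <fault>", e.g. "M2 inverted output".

M4 inverted output

Fault-free values for test 1 (in0=1, in1=0, in2=0): M1=1, M2=1, M3=1, M4=0, M5=0, giving Y=0. Observed 1.
Test 1: faults giving observed 1 are {M1 stuck-at-0, M1 inverted output, M2 stuck-at-0, M2 inverted output, M3 stuck-at-0, M3 inverted output, M4 stuck-at-1, M4 inverted output, M5 stuck-at-1, M5 inverted output}.
Test 2 (in0=1, in1=1, in2=0): fault-free M1=1, M2=1, M3=1, M4=0, M5=0 → 0; observed 1. Eliminates M1 stuck-at-0, M1 inverted output, M2 stuck-at-0, M2 inverted output, M3 stuck-at-0, M3 inverted output.
Test 3 (in0=0, in1=0, in2=0): fault-free M1=0, M2=0, M3=0, M4=1, M5=1 → 1; observed 0. Eliminates M4 stuck-at-1, M5 stuck-at-1.
Test 4 (in0=0, in1=1, in2=1): fault-free M1=1, M2=1, M3=1, M4=0, M5=1 → 1; observed 1. Eliminates M5 inverted output.
Only M4 inverted output is consistent with every test.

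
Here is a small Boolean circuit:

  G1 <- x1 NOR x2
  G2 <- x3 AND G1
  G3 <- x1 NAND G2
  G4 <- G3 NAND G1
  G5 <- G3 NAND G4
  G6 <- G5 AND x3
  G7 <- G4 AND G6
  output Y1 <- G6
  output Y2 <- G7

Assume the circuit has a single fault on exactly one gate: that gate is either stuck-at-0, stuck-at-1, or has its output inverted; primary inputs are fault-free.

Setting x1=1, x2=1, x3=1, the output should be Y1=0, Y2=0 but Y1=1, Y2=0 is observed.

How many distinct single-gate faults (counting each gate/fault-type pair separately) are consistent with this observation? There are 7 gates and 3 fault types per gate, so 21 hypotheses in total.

2

Fault-free: G1=0, G2=0, G3=1, G4=1, G5=0, G6=0, G7=0 → Y1=0, Y2=0. Observed Y1=1, Y2=0.
  G1: none of the 3 fault types match ✗
  G2: none of the 3 fault types match ✗
  G3: none of the 3 fault types match ✗
  G4: stuck-at-0, inverted output ✓; others ✗
  G5: none of the 3 fault types match ✗
  G6: none of the 3 fault types match ✗
  G7: none of the 3 fault types match ✗
Consistent faults: {G4 stuck-at-0, G4 inverted output} — 2 in all.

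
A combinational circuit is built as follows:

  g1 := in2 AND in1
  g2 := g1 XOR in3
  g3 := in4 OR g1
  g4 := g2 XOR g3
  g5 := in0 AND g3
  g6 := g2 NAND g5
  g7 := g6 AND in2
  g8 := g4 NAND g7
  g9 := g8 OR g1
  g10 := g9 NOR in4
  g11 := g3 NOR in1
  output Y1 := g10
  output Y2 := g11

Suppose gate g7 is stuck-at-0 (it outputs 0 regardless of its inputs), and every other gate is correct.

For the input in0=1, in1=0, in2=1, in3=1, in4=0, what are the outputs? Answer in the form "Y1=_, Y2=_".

Y1=0, Y2=1

Propagate with g7 forced: g1=0, g2=1, g3=0, g4=1, g5=0, g6=1, g7=0 [stuck-at-0], g8=1, g9=1, g10=0, g11=1.
So the outputs are Y1=0, Y2=1. (Without the fault they would be Y1=1, Y2=1.)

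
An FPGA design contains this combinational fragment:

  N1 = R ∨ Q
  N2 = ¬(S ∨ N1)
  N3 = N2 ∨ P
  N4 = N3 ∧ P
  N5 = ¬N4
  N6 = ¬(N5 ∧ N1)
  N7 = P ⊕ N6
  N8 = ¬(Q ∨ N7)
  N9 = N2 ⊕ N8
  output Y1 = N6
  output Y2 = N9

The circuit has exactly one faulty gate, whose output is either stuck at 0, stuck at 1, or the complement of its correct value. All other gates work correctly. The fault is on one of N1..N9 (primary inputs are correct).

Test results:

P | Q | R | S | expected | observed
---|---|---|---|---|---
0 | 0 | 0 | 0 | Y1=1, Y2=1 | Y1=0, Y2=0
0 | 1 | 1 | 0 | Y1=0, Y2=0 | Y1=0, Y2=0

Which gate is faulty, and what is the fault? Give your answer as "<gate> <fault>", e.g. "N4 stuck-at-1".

Fault-free values for test 1 (P=0, Q=0, R=0, S=0): N1=0, N2=1, N3=1, N4=0, N5=1, N6=1, N7=1, N8=0, N9=1, giving Y1=1, Y2=1. Observed Y1=0, Y2=0.
Test 1: faults giving observed Y1=0, Y2=0 are {N6 stuck-at-0, N6 inverted output}.
Test 2 (P=0, Q=1, R=1, S=0): fault-free N1=1, N2=0, N3=0, N4=0, N5=1, N6=0, N7=0, N8=0, N9=0 → Y1=0, Y2=0; observed Y1=0, Y2=0. Eliminates N6 inverted output.
Only N6 stuck-at-0 is consistent with every test.

N6 stuck-at-0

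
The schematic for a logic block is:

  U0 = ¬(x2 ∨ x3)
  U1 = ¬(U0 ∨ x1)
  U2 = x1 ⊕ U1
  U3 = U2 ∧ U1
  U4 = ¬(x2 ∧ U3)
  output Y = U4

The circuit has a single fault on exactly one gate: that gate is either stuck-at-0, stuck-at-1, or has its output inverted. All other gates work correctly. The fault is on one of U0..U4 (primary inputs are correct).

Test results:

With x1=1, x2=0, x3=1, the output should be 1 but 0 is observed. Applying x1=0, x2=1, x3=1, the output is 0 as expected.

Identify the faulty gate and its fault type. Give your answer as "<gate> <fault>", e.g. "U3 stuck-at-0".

Fault-free values for test 1 (x1=1, x2=0, x3=1): U0=0, U1=0, U2=1, U3=0, U4=1, giving Y=1. Observed 0.
Test 1: faults giving observed 0 are {U4 stuck-at-0, U4 inverted output}.
Test 2 (x1=0, x2=1, x3=1): fault-free U0=0, U1=1, U2=1, U3=1, U4=0 → 0; observed 0. Eliminates U4 inverted output.
Only U4 stuck-at-0 is consistent with every test.

U4 stuck-at-0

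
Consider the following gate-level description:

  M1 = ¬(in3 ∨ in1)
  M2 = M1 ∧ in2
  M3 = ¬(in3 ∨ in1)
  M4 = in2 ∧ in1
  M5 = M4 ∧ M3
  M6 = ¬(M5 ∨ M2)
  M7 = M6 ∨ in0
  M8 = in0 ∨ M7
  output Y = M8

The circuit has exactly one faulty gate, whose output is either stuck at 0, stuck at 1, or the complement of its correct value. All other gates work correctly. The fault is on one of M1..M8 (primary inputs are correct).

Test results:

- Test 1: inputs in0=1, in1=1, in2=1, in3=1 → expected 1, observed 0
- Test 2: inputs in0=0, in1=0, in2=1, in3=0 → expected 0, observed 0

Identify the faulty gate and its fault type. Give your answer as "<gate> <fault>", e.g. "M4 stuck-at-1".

Fault-free values for test 1 (in0=1, in1=1, in2=1, in3=1): M1=0, M2=0, M3=0, M4=1, M5=0, M6=1, M7=1, M8=1, giving Y=1. Observed 0.
Test 1: faults giving observed 0 are {M8 stuck-at-0, M8 inverted output}.
Test 2 (in0=0, in1=0, in2=1, in3=0): fault-free M1=1, M2=1, M3=1, M4=0, M5=0, M6=0, M7=0, M8=0 → 0; observed 0. Eliminates M8 inverted output.
Only M8 stuck-at-0 is consistent with every test.

M8 stuck-at-0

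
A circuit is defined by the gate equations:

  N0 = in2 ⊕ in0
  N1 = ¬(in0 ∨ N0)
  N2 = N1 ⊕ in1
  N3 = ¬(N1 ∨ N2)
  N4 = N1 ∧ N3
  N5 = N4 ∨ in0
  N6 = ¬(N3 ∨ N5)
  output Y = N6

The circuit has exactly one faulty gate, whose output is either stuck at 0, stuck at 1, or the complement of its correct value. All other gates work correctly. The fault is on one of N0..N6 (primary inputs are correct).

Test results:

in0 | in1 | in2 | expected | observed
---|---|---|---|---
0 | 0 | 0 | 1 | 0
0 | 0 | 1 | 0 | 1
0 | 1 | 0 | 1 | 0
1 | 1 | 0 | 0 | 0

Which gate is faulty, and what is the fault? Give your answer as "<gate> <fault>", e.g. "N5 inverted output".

Fault-free values for test 1 (in0=0, in1=0, in2=0): N0=0, N1=1, N2=1, N3=0, N4=0, N5=0, N6=1, giving Y=1. Observed 0.
Test 1: faults giving observed 0 are {N0 stuck-at-1, N0 inverted output, N1 stuck-at-0, N1 inverted output, N3 stuck-at-1, N3 inverted output, N4 stuck-at-1, N4 inverted output, N5 stuck-at-1, N5 inverted output, N6 stuck-at-0, N6 inverted output}.
Test 2 (in0=0, in1=0, in2=1): fault-free N0=1, N1=0, N2=0, N3=1, N4=0, N5=0, N6=0 → 0; observed 1. Eliminates N0 stuck-at-1, N1 stuck-at-0, N3 stuck-at-1, N4 stuck-at-1, N4 inverted output, N5 stuck-at-1, N5 inverted output, N6 stuck-at-0.
Test 3 (in0=0, in1=1, in2=0): fault-free N0=0, N1=1, N2=0, N3=0, N4=0, N5=0, N6=1 → 1; observed 0. Eliminates N0 inverted output, N1 inverted output.
Test 4 (in0=1, in1=1, in2=0): fault-free N0=1, N1=0, N2=1, N3=0, N4=0, N5=1, N6=0 → 0; observed 0. Eliminates N6 inverted output.
Only N3 inverted output is consistent with every test.

N3 inverted output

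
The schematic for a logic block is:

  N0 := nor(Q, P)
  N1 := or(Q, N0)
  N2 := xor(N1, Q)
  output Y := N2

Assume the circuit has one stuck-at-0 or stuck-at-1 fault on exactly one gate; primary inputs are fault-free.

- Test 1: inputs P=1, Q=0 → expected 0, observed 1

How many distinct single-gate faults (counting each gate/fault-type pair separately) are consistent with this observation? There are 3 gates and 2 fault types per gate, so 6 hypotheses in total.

Fault-free: N0=0, N1=0, N2=0 → 0. Observed 1.
  N0 stuck-at-0: output 0 ✗
  N0 stuck-at-1: output 1 ✓
  N1 stuck-at-0: output 0 ✗
  N1 stuck-at-1: output 1 ✓
  N2 stuck-at-0: output 0 ✗
  N2 stuck-at-1: output 1 ✓
Consistent faults: {N0 stuck-at-1, N1 stuck-at-1, N2 stuck-at-1} — 3 in all.

3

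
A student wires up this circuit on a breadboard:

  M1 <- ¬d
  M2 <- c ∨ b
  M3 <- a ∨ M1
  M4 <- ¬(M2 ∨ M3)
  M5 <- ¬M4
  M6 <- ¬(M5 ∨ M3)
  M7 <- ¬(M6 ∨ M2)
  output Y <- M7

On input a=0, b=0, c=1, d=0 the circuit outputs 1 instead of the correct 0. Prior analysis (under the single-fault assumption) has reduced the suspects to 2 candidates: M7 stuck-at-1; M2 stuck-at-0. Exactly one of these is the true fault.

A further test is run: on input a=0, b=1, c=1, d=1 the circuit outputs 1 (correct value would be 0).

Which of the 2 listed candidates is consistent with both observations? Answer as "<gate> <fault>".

Evaluate each candidate on input a=0, b=1, c=1, d=1:
  M7 stuck-at-1: M1=0, M2=1, M3=0, M4=0, M5=1, M6=0, M7=1 [stuck-at-1] → 1 — matches
  M2 stuck-at-0: M1=0, M2=0 [stuck-at-0], M3=0, M4=1, M5=0, M6=1, M7=0 → 0 — eliminated
Only M7 stuck-at-1 reproduces the observed 1.

M7 stuck-at-1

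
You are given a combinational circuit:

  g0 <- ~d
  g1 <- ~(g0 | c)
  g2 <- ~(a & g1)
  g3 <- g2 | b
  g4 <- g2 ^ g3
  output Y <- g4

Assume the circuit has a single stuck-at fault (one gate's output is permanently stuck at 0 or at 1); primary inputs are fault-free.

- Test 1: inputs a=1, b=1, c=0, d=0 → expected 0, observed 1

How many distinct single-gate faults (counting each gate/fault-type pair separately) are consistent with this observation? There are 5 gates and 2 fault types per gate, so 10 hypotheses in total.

Fault-free: g0=1, g1=0, g2=1, g3=1, g4=0 → 0. Observed 1.
  g0 stuck-at-0: output 1 ✓
  g0 stuck-at-1: output 0 ✗
  g1 stuck-at-0: output 0 ✗
  g1 stuck-at-1: output 1 ✓
  g2 stuck-at-0: output 1 ✓
  g2 stuck-at-1: output 0 ✗
  g3 stuck-at-0: output 1 ✓
  g3 stuck-at-1: output 0 ✗
  g4 stuck-at-0: output 0 ✗
  g4 stuck-at-1: output 1 ✓
Consistent faults: {g0 stuck-at-0, g1 stuck-at-1, g2 stuck-at-0, g3 stuck-at-0, g4 stuck-at-1} — 5 in all.

5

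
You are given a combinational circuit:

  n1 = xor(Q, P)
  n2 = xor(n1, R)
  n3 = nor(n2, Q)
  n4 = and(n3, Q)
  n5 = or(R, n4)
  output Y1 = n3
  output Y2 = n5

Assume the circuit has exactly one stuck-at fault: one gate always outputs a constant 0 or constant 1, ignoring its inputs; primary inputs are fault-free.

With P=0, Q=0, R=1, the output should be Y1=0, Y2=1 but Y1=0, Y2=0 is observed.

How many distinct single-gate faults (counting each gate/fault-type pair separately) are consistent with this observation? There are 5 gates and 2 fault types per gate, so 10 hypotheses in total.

Fault-free: n1=0, n2=1, n3=0, n4=0, n5=1 → Y1=0, Y2=1. Observed Y1=0, Y2=0.
  n1 stuck-at-0: output Y1=0, Y2=1 ✗
  n1 stuck-at-1: output Y1=1, Y2=1 ✗
  n2 stuck-at-0: output Y1=1, Y2=1 ✗
  n2 stuck-at-1: output Y1=0, Y2=1 ✗
  n3 stuck-at-0: output Y1=0, Y2=1 ✗
  n3 stuck-at-1: output Y1=1, Y2=1 ✗
  n4 stuck-at-0: output Y1=0, Y2=1 ✗
  n4 stuck-at-1: output Y1=0, Y2=1 ✗
  n5 stuck-at-0: output Y1=0, Y2=0 ✓
  n5 stuck-at-1: output Y1=0, Y2=1 ✗
Consistent faults: {n5 stuck-at-0} — 1 in all.

1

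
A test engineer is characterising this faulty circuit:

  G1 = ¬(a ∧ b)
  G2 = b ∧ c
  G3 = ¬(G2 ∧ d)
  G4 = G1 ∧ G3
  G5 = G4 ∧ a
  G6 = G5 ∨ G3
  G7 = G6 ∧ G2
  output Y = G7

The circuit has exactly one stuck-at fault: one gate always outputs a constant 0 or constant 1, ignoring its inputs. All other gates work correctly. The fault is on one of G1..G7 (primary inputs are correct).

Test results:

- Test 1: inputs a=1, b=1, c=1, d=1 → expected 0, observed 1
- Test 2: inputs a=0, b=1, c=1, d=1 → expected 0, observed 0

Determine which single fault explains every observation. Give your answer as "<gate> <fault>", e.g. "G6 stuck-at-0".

Fault-free values for test 1 (a=1, b=1, c=1, d=1): G1=0, G2=1, G3=0, G4=0, G5=0, G6=0, G7=0, giving Y=0. Observed 1.
Test 1: faults giving observed 1 are {G3 stuck-at-1, G4 stuck-at-1, G5 stuck-at-1, G6 stuck-at-1, G7 stuck-at-1}.
Test 2 (a=0, b=1, c=1, d=1): fault-free G1=1, G2=1, G3=0, G4=0, G5=0, G6=0, G7=0 → 0; observed 0. Eliminates G3 stuck-at-1, G5 stuck-at-1, G6 stuck-at-1, G7 stuck-at-1.
Only G4 stuck-at-1 is consistent with every test.

G4 stuck-at-1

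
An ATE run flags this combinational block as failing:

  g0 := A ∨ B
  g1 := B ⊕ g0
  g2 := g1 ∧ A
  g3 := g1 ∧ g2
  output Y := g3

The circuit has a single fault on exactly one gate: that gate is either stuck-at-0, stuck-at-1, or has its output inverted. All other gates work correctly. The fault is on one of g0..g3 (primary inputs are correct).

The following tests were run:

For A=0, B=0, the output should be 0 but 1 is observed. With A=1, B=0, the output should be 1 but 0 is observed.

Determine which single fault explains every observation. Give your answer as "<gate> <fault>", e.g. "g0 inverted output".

Fault-free values for test 1 (A=0, B=0): g0=0, g1=0, g2=0, g3=0, giving Y=0. Observed 1.
Test 1: faults giving observed 1 are {g3 stuck-at-1, g3 inverted output}.
Test 2 (A=1, B=0): fault-free g0=1, g1=1, g2=1, g3=1 → 1; observed 0. Eliminates g3 stuck-at-1.
Only g3 inverted output is consistent with every test.

g3 inverted output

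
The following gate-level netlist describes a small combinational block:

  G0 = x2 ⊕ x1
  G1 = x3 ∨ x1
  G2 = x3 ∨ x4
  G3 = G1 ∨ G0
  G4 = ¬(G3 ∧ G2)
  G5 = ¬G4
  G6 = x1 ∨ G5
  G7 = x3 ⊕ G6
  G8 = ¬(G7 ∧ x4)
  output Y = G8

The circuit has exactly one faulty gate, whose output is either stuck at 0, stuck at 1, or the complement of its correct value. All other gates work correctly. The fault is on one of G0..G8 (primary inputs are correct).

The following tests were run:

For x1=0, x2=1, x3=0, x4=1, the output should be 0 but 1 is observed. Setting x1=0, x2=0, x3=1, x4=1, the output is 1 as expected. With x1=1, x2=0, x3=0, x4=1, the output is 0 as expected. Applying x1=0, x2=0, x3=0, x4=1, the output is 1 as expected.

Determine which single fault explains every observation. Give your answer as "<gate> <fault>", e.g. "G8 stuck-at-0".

Fault-free values for test 1 (x1=0, x2=1, x3=0, x4=1): G0=1, G1=0, G2=1, G3=1, G4=0, G5=1, G6=1, G7=1, G8=0, giving Y=0. Observed 1.
Test 1: faults giving observed 1 are {G0 stuck-at-0, G0 inverted output, G2 stuck-at-0, G2 inverted output, G3 stuck-at-0, G3 inverted output, G4 stuck-at-1, G4 inverted output, G5 stuck-at-0, G5 inverted output, G6 stuck-at-0, G6 inverted output, G7 stuck-at-0, G7 inverted output, G8 stuck-at-1, G8 inverted output}.
Test 2 (x1=0, x2=0, x3=1, x4=1): fault-free G0=0, G1=1, G2=1, G3=1, G4=0, G5=1, G6=1, G7=0, G8=1 → 1; observed 1. Eliminates G2 stuck-at-0, G2 inverted output, G3 stuck-at-0, G3 inverted output, G4 stuck-at-1, G4 inverted output, G5 stuck-at-0, G5 inverted output, G6 stuck-at-0, G6 inverted output, G7 inverted output, G8 inverted output.
Test 3 (x1=1, x2=0, x3=0, x4=1): fault-free G0=1, G1=1, G2=1, G3=1, G4=0, G5=1, G6=1, G7=1, G8=0 → 0; observed 0. Eliminates G7 stuck-at-0, G8 stuck-at-1.
Test 4 (x1=0, x2=0, x3=0, x4=1): fault-free G0=0, G1=0, G2=1, G3=0, G4=1, G5=0, G6=0, G7=0, G8=1 → 1; observed 1. Eliminates G0 inverted output.
Only G0 stuck-at-0 is consistent with every test.

G0 stuck-at-0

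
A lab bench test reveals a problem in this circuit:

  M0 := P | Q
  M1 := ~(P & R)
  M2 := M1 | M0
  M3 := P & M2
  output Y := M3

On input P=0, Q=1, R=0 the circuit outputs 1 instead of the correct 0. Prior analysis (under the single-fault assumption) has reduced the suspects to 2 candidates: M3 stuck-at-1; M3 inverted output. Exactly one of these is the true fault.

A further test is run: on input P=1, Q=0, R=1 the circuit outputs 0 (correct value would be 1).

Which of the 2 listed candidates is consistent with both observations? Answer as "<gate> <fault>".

M3 inverted output

Evaluate each candidate on input P=1, Q=0, R=1:
  M3 stuck-at-1: M0=1, M1=0, M2=1, M3=1 [stuck-at-1] → 1 — eliminated
  M3 inverted output: M0=1, M1=0, M2=1, M3=0 [inverted output] → 0 — matches
Only M3 inverted output reproduces the observed 0.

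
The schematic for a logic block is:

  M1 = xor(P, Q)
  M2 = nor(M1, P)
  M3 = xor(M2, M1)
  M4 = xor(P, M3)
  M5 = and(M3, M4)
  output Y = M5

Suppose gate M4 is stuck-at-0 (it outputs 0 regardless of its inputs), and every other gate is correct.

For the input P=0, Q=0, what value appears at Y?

0

Propagate with M4 forced: M1=0, M2=1, M3=1, M4=0 [stuck-at-0], M5=0.
So Y = 0. (Without the fault it would be 1.)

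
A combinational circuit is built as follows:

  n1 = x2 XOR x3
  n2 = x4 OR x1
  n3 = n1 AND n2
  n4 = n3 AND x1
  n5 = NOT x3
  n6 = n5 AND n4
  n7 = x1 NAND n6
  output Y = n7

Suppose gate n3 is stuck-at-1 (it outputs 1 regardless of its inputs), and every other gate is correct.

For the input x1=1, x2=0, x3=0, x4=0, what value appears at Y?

0

Propagate with n3 forced: n1=0, n2=1, n3=1 [stuck-at-1], n4=1, n5=1, n6=1, n7=0.
So Y = 0. (Without the fault it would be 1.)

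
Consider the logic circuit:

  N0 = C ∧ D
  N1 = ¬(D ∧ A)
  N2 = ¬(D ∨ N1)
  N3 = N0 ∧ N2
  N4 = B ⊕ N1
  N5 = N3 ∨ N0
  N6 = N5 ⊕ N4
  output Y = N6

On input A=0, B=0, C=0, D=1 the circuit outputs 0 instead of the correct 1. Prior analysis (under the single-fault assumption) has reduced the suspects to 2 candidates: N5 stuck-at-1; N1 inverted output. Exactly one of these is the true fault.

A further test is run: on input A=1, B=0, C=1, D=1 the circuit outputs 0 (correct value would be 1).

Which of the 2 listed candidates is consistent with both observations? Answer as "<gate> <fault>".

Evaluate each candidate on input A=1, B=0, C=1, D=1:
  N5 stuck-at-1: N0=1, N1=0, N2=0, N3=0, N4=0, N5=1 [stuck-at-1], N6=1 → 1 — eliminated
  N1 inverted output: N0=1, N1=1 [inverted output], N2=0, N3=0, N4=1, N5=1, N6=0 → 0 — matches
Only N1 inverted output reproduces the observed 0.

N1 inverted output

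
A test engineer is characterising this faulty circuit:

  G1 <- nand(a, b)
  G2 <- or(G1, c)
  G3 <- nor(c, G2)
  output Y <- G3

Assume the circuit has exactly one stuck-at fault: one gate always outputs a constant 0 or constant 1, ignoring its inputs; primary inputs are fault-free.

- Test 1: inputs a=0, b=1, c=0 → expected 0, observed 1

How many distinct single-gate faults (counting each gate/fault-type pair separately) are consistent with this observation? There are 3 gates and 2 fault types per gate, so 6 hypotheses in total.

Fault-free: G1=1, G2=1, G3=0 → 0. Observed 1.
  G1 stuck-at-0: output 1 ✓
  G1 stuck-at-1: output 0 ✗
  G2 stuck-at-0: output 1 ✓
  G2 stuck-at-1: output 0 ✗
  G3 stuck-at-0: output 0 ✗
  G3 stuck-at-1: output 1 ✓
Consistent faults: {G1 stuck-at-0, G2 stuck-at-0, G3 stuck-at-1} — 3 in all.

3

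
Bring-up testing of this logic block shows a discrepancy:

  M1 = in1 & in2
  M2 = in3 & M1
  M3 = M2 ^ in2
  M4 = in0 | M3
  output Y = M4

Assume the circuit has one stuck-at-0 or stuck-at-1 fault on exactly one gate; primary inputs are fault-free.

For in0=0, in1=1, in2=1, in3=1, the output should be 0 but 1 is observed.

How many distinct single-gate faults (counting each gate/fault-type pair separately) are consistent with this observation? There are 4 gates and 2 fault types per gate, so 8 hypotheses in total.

Fault-free: M1=1, M2=1, M3=0, M4=0 → 0. Observed 1.
  M1 stuck-at-0: output 1 ✓
  M1 stuck-at-1: output 0 ✗
  M2 stuck-at-0: output 1 ✓
  M2 stuck-at-1: output 0 ✗
  M3 stuck-at-0: output 0 ✗
  M3 stuck-at-1: output 1 ✓
  M4 stuck-at-0: output 0 ✗
  M4 stuck-at-1: output 1 ✓
Consistent faults: {M1 stuck-at-0, M2 stuck-at-0, M3 stuck-at-1, M4 stuck-at-1} — 4 in all.

4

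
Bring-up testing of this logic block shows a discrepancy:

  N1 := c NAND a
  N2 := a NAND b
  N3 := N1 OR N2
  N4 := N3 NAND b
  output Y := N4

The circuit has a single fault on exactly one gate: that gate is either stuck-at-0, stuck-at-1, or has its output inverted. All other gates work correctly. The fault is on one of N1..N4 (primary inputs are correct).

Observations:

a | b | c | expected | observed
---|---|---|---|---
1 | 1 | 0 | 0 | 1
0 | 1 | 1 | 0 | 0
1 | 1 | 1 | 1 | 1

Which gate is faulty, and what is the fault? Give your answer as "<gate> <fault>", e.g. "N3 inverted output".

N1 stuck-at-0

Fault-free values for test 1 (a=1, b=1, c=0): N1=1, N2=0, N3=1, N4=0, giving Y=0. Observed 1.
Test 1: faults giving observed 1 are {N1 stuck-at-0, N1 inverted output, N3 stuck-at-0, N3 inverted output, N4 stuck-at-1, N4 inverted output}.
Test 2 (a=0, b=1, c=1): fault-free N1=1, N2=1, N3=1, N4=0 → 0; observed 0. Eliminates N3 stuck-at-0, N3 inverted output, N4 stuck-at-1, N4 inverted output.
Test 3 (a=1, b=1, c=1): fault-free N1=0, N2=0, N3=0, N4=1 → 1; observed 1. Eliminates N1 inverted output.
Only N1 stuck-at-0 is consistent with every test.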